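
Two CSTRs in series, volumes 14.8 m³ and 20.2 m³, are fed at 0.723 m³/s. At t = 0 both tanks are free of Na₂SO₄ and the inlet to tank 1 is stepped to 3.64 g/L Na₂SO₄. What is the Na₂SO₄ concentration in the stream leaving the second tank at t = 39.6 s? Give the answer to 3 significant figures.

Each tank obeys Vᵢ dCᵢ/dt = Q(Cᵢ₋₁ − Cᵢ), so τᵢ = Vᵢ/Q.
τ₁ = 14.8/0.723 = 20.470 s; τ₂ = 20.2/0.723 = 27.939 s.
Tank 1: C₁ = C_in(1 − e^(−t/τ₁)). Tank 2 (τ₁ ≠ τ₂): C₂ = C_in[1 − (τ₁ e^(−t/τ₁) − τ₂ e^(−t/τ₂))/(τ₁ − τ₂)].
At t = 39.6: e^(−t/τ₁) = 0.14449, e^(−t/τ₂) = 0.24235.
C₂ = 3.64·[1 − (20.470·0.14449 − 27.939·0.24235)/(-7.4689)] = 3.64·0.48945 = 1.7816 g/L.

1.78 g/L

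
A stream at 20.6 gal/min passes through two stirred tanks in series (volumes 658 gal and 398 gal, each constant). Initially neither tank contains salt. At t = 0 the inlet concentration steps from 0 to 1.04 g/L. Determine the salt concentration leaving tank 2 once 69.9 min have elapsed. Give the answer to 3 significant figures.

Each tank obeys Vᵢ dCᵢ/dt = Q(Cᵢ₋₁ − Cᵢ), so τᵢ = Vᵢ/Q.
τ₁ = 658/20.6 = 31.942 min; τ₂ = 398/20.6 = 19.320 min.
Solving the cascade with C₁(0)=C₂(0)=0 gives C₂(t) = C_in[1 − (τ₁ e^(−t/τ₁) − τ₂ e^(−t/τ₂))/(τ₁ − τ₂)].
At t = 69.9: e^(−t/τ₁) = 0.11210, e^(−t/τ₂) = 0.026838.
C₂ = 1.04·[1 − (31.942·0.11210 − 19.320·0.026838)/(12.621)] = 1.04·0.75738 = 0.78768 g/L.

0.788 g/L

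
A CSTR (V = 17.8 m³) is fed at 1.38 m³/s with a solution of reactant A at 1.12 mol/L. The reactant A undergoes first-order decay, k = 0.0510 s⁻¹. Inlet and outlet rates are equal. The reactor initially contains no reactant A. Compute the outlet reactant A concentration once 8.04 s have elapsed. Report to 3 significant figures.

0.435 mol/L

Accumulation = in − out − consumed: V dC/dt = Q C_in − Q C − k V C.
dC/dt = (Q/V) C_in − (Q/V + k) C; effective rate a = Q/V + k = 0.077528 + 0.0510 = 0.12853 s⁻¹.
C_ss = Q C_in/(Q + kV) = 0.67558 mol/L; C(t) = C_ss + (C₀ − C_ss) e^(−a t).
C(8.04) = 0.67558 + (-0.67558)·e^(−0.12853·8.04) = 0.67558 + (-0.67558)·0.35581 = 0.43521 mol/L.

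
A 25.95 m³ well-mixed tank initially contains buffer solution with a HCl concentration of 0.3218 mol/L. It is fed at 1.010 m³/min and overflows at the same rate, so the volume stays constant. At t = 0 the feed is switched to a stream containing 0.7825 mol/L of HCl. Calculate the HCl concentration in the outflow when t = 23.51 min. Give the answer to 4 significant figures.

0.5980 mol/L

Mass balance on the solute (V constant): V dC/dt = Q(C_in − C).
So dC/dt = (C_in − C)/τ with τ = V/Q = 25.95/1.010 = 25.6931 min.
Integrating: C(t) = C_in + (C₀ − C_in) e^(−t/τ).
C(23.51) = 0.7825 + (0.3218 − 0.7825)·e^(−23.51/25.6931) = 0.7825 + (-0.460700)·0.400504 = 0.597988 mol/L.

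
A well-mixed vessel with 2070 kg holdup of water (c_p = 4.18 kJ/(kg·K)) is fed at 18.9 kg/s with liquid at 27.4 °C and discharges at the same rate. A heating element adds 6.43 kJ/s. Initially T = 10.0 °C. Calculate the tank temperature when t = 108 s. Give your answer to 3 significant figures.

Energy balance: M c_p dT/dt = ṁ c_p (T_in − T) + 6.43.
τ = M/ṁ = 109.52 s; T_ss = T_in + Q̇/(ṁ c_p) = 27.4 + 6.43/(18.9·4.18) = 27.481 °C.
Integrating: T(t) = T_ss + (T₀ − T_ss) e^(−t/τ).
T(108) = 27.481 + (-17.481)·e^(−108/109.52) = 27.481 + (-17.481)·0.37303 = 20.960 °C.

21.0 °C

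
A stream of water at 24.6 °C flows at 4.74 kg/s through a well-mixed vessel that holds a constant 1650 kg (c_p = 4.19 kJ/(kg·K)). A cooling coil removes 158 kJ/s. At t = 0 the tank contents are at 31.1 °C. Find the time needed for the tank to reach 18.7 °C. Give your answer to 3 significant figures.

679 s

Heat balance on the well-mixed liquid: M c_p dT/dt = ṁ c_p (T_in − T) − 158.
τ = M/ṁ = 348.10 s; T_ss = T_in − Q̇/(ṁ c_p) = 16.645 °C.
T(t) = T_ss + (T₀ − T_ss) e^(−t/τ). Set T = 18.7:
e^(−t/τ) = (18.7 − 16.645)/(31.1 − 16.645) = 0.14219
t = −348.10 · ln(0.14219) = 679.00 s.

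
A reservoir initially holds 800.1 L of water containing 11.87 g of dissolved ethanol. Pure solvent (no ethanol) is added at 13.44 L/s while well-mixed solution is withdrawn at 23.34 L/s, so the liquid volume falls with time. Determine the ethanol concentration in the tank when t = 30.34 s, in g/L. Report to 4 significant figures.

0.007831 g/L

Let m(t) be the amount of ethanol. Volume: V(t) = V₀ + (Q_in − Q_out) t = 800.1 − 9.90000 t; V(30.34) = 499.734 L.
Solute balance: dm/dt = 0 − Q_out C = −Q_out m/V(t).
dm/m = −Q_out dt/(V₀ − 9.90000 t); integrating gives ln(m/m₀) = −(Q_out/(Q_in−Q_out)) ln(V/V₀).
m = m₀ (V₀/V)^(Q_out/(Q_in−Q_out)) = 11.87 × (800.1/499.734)^(-2.35758) = 3.91336 g.
C = m/V = 3.91336/499.734 = 0.00783088 g/L.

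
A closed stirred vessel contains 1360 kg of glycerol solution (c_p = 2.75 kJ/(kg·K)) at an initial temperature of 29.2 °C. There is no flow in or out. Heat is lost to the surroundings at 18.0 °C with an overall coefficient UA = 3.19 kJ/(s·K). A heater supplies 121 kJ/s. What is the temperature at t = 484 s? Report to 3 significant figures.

38.2 °C

M c_p dT/dt = −UA(T − T_amb) + Q̇.
dT/dt = (T_ss − T)/τ with T_ss = T_amb + Q̇/UA = 18.0 + 121/3.19 = 55.931 °C, τ = M c_p/UA = 1360·2.75/3.19 = 1172.4 s.
Solution: T(t) = T_ss + (T₀ − T_ss) e^(−t/τ).
T(484) = 55.931 + (-26.731)·0.66178 = 38.241 °C.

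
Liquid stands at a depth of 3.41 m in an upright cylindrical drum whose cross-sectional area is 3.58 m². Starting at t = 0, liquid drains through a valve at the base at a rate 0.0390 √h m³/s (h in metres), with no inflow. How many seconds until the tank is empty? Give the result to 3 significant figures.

Volume balance on the tank: A dh/dt = −0.0390 √h.
Separate and integrate: 2(√h − √h₀) = −(0.0390/A) t.
Tank is empty when √h = 0: t_empty = 2A√h₀/0.0390.
t_empty = 2·3.58·√3.41/0.0390 = 7.1600·1.8466/0.0390 = 339.02 s.

339 s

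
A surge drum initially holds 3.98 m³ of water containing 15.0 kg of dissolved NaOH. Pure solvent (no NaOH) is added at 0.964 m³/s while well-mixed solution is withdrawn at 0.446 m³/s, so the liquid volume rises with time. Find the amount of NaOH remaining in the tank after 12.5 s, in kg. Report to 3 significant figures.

Let m(t) be the amount of NaOH. Volume: V(t) = V₀ + (Q_in − Q_out) t = 3.98 + 0.51800 t; V(12.5) = 10.455 m³.
Solute balance: dm/dt = 0 − Q_out C = −Q_out m/V(t).
dm/m = −Q_out dt/(V₀ + 0.51800 t); integrating gives ln(m/m₀) = −(Q_out/(Q_in−Q_out)) ln(V/V₀).
m = m₀ (V₀/V)^(Q_out/(Q_in−Q_out)) = 15.0 × (3.98/10.455)^(0.86100) = 6.5306 kg.

6.53 kg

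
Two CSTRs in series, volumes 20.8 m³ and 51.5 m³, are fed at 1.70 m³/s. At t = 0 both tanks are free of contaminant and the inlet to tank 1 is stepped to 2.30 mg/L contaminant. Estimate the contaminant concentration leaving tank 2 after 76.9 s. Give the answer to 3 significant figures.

Species balance on tank i: dCᵢ/dt = (Cᵢ₋₁ − Cᵢ)/τᵢ with τᵢ = Vᵢ/Q.
τ₁ = 20.8/1.70 = 12.235 s; τ₂ = 51.5/1.70 = 30.294 s.
Tank 1: C₁ = C_in(1 − e^(−t/τ₁)). Tank 2 (τ₁ ≠ τ₂): C₂ = C_in[1 − (τ₁ e^(−t/τ₁) − τ₂ e^(−t/τ₂))/(τ₁ − τ₂)].
At t = 76.9: e^(−t/τ₁) = 0.0018639, e^(−t/τ₂) = 0.078989.
C₂ = 2.30·[1 − (12.235·0.0018639 − 30.294·0.078989)/(-18.059)] = 2.30·0.86876 = 1.9981 mg/L.

2.00 mg/L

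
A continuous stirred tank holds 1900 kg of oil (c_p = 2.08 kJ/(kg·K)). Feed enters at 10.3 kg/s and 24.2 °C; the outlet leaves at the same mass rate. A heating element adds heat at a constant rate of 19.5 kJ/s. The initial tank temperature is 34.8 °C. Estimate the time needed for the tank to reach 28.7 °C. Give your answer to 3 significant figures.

183 s

First-law balance (no shaft work): M c_p dT/dt = ṁ c_p (T_in − T) + 19.5.
τ = M/ṁ = 184.47 s; T_ss = T_in + Q̇/(ṁ c_p) = 25.110 °C.
T(t) = T_ss + (T₀ − T_ss) e^(−t/τ). Set T = 28.7:
e^(−t/τ) = (28.7 − 25.110)/(34.8 − 25.110) = 0.37047
t = −184.47 · ln(0.37047) = 183.17 s.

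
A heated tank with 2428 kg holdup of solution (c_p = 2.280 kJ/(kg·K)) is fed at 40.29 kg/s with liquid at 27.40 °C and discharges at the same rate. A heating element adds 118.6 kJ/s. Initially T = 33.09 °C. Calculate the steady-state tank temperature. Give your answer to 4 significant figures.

28.69 °C

Unsteady energy balance on the tank contents: M c_p dT/dt = ṁ c_p (T_in − T) + 118.6.
At steady state dT/dt = 0 ⇒ T_ss = T_in + Q̇/(ṁ c_p) = 27.40 + 118.6/(40.29·2.280) = 28.6911 °C.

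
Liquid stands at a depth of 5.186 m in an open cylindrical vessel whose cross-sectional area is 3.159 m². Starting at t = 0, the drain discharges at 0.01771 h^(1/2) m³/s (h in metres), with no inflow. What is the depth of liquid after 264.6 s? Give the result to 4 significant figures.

2.358 m

With no inflow, A dh/dt = −0.01771 √h.
∫ h^(−1/2) dh = −(0.01771/A) ∫ dt, giving 2√h = 2√h₀ − (0.01771/A) t.
√h = √5.186 − 0.01771·264.6/(2·3.159) = 2.27728 − 0.741701 = 1.53558.
h = 1.53558² = 2.35800 m.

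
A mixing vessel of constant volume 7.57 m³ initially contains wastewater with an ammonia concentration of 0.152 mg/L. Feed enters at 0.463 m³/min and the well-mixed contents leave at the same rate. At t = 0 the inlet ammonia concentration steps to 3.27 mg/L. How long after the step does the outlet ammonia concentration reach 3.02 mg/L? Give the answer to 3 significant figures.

41.3 min

Species balance: V dC/dt = Q(C_in − C) ⇒ τ = V/Q = 16.350 min.
C(t) = C_in + (C₀ − C_in) e^(−t/τ). Set C = 3.02 and solve for t:
e^(−t/τ) = (C − C_in)/(C₀ − C_in) = (3.02 − 3.27)/(0.152 − 3.27) = 0.080180
t = −τ ln(…) = 16.350 × 2.5235 = 41.259 min.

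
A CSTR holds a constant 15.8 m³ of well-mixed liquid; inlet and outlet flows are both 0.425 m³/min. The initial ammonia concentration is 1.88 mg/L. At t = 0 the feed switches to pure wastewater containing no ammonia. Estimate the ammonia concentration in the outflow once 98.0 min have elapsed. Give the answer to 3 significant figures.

Unsteady species balance (constant V, well mixed): V dC/dt = Q(C_in − C).
So dC/dt = (C_in − C)/τ with τ = V/Q = 15.8/0.425 = 37.176 min.
Integrating: C(t) = C_in + (C₀ − C_in) e^(−t/τ).
C(98.0) = 0 + (1.88 − 0)·e^(−98.0/37.176) = 0 + (1.8800)·0.071642 = 0.13469 mg/L.

0.135 mg/L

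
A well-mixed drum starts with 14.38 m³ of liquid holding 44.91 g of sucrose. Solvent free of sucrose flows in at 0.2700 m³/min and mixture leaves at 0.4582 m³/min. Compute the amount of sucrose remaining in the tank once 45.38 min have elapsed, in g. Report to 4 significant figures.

5.006 g

Let m(t) be the amount of sucrose. Volume: V(t) = V₀ + (Q_in − Q_out) t = 14.38 − 0.188200 t; V(45.38) = 5.83948 m³.
Solute balance: dm/dt = 0 − Q_out C = −Q_out m/V(t).
dm/m = −Q_out dt/(V₀ − 0.188200 t); integrating gives ln(m/m₀) = −(Q_out/(Q_in−Q_out)) ln(V/V₀).
m = m₀ (V₀/V)^(Q_out/(Q_in−Q_out)) = 44.91 × (14.38/5.83948)^(-2.43464) = 5.00566 g.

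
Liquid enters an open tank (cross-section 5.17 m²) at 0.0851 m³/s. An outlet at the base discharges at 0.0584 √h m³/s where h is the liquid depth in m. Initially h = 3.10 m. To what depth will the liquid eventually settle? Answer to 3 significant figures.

Unsteady balance on liquid volume: A dh/dt = Q_in − 0.0584 √h. At steady state dh/dt = 0:
Q_in = 0.0584 √h_ss ⇒ √h_ss = 0.0851/0.0584 = 1.4572.
h_ss = 1.4572² = 2.1234 m. (Since h₀ = 3.10 m > h_ss, the level will fall toward this value.)

2.12 m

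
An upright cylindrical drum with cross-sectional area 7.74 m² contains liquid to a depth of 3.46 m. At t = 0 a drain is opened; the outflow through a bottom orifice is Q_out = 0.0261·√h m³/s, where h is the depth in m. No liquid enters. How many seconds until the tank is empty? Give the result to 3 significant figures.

1100 s

With no inflow, A dh/dt = −0.0261 √h.
Separate and integrate: 2(√h − √h₀) = −(0.0261/A) t.
Tank is empty when √h = 0: t_empty = 2A√h₀/0.0261.
t_empty = 2·7.74·√3.46/0.0261 = 15.480·1.8601/0.0261 = 1103.2 s.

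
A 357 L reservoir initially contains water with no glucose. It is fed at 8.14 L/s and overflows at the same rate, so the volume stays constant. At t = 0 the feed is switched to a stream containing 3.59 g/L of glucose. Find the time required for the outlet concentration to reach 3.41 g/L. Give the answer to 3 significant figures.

Species balance: V dC/dt = Q(C_in − C) ⇒ τ = V/Q = 43.857 s.
C(t) = C_in + (C₀ − C_in) e^(−t/τ). Set C = 3.41 and solve for t:
e^(−t/τ) = (C − C_in)/(C₀ − C_in) = (3.41 − 3.59)/(0 − 3.59) = 0.050139
t = −τ ln(…) = 43.857 × 2.9930 = 131.26 s.

131 s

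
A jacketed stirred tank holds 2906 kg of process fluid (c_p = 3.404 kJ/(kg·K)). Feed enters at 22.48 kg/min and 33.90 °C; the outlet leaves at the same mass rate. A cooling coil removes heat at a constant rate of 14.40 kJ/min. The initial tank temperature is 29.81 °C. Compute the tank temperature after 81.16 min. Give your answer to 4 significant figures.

M c_p dT/dt = ṁ c_p (T_in − T) − Q̇.
τ = M/ṁ = 129.270 min; T_ss = T_in − Q̇/(ṁ c_p) = 33.90 − 14.40/(22.48·3.404) = 33.7118 °C.
Solution: T(t) = T_ss + (T₀ − T_ss) e^(−t/τ).
T(81.16) = 33.7118 + (-3.90182)·e^(−81.16/129.270) = 33.7118 + (-3.90182)·0.533748 = 31.6292 °C.

31.63 °C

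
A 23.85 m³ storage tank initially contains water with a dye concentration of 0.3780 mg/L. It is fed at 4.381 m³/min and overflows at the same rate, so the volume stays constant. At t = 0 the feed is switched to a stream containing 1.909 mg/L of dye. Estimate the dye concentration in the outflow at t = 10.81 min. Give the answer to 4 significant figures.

1.699 mg/L

Accumulation = in − out for the solute gives V dC/dt = Q(C_in − C).
Time constant τ = V/Q = 23.85/4.381 = 5.44396 min.
Integrating: C(t) = C_in + (C₀ − C_in) e^(−t/τ).
C(10.81) = 1.909 + (0.3780 − 1.909)·e^(−10.81/5.44396) = 1.909 + (-1.53100)·0.137286 = 1.69881 mg/L.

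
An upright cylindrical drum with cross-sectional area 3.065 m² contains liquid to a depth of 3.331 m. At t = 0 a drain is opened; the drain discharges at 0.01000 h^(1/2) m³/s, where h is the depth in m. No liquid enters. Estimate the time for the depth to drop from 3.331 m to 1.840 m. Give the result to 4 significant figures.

With no inflow, A dh/dt = −0.01000 √h.
This is separable: 2 d(√h)/dt = −0.01000/A, so √h = √h₀ − (0.01000/(2A)) t.
t = 2A(√h₀ − √h)/0.01000 = 2·3.065·(√3.331 − √1.840)/0.01000
  = 6.13000 × (1.82510 − 1.35647) / 0.01000 = 287.274 s.

287.3 s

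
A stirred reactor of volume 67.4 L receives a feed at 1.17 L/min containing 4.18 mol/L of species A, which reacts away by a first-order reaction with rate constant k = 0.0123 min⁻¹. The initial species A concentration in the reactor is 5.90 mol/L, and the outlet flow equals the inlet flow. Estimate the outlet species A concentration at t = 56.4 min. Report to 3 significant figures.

3.09 mol/L

Species balance: V dC/dt = Q C_in − Q C − k V C.
This is linear with rate a = Q/V + k = 0.029659 min⁻¹.
C_ss = Q C_in/(Q + kV) = 2.4465 mol/L; C(t) = C_ss + (C₀ − C_ss) e^(−a t).
C(56.4) = 2.4465 + (3.4535)·e^(−0.029659·56.4) = 2.4465 + (3.4535)·0.18773 = 3.0948 mol/L.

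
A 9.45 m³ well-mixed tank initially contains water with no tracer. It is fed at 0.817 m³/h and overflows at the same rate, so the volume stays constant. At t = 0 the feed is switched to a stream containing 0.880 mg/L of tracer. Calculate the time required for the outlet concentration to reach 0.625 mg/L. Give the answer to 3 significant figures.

Unsteady species balance (constant V, well mixed): V dC/dt = Q(C_in − C), so τ = V/Q = 11.567 h.
C(t) = C_in + (C₀ − C_in) e^(−t/τ). Set C = 0.625 and solve for t:
e^(−t/τ) = (C − C_in)/(C₀ − C_in) = (0.625 − 0.880)/(0 − 0.880) = 0.28977
t = −τ ln(…) = 11.567 × 1.2387 = 14.327 h.

14.3 h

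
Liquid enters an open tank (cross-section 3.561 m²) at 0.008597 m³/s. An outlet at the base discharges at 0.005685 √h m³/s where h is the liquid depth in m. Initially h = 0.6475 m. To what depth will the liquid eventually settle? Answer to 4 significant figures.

A dh/dt = Q_in − 0.005685 √h. Steady state requires inflow = outflow:
Q_in = 0.005685 √h_ss ⇒ √h_ss = 0.008597/0.005685 = 1.51223.
h_ss = 1.51223² = 2.28682 m. (Since h₀ = 0.6475 m < h_ss, the level will rise toward this value.)

2.287 m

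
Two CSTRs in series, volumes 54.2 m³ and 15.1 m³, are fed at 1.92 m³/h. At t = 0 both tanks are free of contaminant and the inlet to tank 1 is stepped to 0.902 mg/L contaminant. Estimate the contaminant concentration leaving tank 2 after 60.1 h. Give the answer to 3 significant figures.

0.753 mg/L

Species balance on tank i: dCᵢ/dt = (Cᵢ₋₁ − Cᵢ)/τᵢ with τᵢ = Vᵢ/Q.
τ₁ = 54.2/1.92 = 28.229 h; τ₂ = 15.1/1.92 = 7.8646 h.
Tank 1: C₁ = C_in(1 − e^(−t/τ₁)). Tank 2 (τ₁ ≠ τ₂): C₂ = C_in[1 − (τ₁ e^(−t/τ₁) − τ₂ e^(−t/τ₂))/(τ₁ − τ₂)].
At t = 60.1: e^(−t/τ₁) = 0.11896, e^(−t/τ₂) = 0.00047994.
C₂ = 0.902·[1 − (28.229·0.11896 − 7.8646·0.00047994)/(20.365)] = 0.902·0.83529 = 0.75343 mg/L.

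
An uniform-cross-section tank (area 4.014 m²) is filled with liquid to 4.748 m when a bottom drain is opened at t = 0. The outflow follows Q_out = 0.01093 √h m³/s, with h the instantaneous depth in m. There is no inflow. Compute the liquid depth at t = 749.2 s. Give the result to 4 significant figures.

A dh/dt = −Q_out = −0.01093 √h.
This is separable: 2 d(√h)/dt = −0.01093/A, so √h = √h₀ − (0.01093/(2A)) t.
√h = √4.748 − 0.01093·749.2/(2·4.014) = 2.17899 − 1.02002 = 1.15897.
h = 1.15897² = 1.34320 m.

1.343 m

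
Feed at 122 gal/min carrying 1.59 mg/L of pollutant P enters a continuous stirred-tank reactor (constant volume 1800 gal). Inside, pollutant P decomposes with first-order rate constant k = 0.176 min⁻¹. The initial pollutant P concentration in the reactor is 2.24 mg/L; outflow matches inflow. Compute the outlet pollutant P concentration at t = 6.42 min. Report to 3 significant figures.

Accumulation = in − out − consumed: V dC/dt = Q C_in − Q C − k V C.
dC/dt = (Q/V) C_in − (Q/V + k) C; effective rate a = Q/V + k = 0.067778 + 0.176 = 0.24378 min⁻¹.
C_ss = Q C_in/(Q + kV) = 0.44207 mg/L; C(t) = C_ss + (C₀ − C_ss) e^(−a t).
C(6.42) = 0.44207 + (1.7979)·e^(−0.24378·6.42) = 0.44207 + (1.7979)·0.20908 = 0.81797 mg/L.

0.818 mg/L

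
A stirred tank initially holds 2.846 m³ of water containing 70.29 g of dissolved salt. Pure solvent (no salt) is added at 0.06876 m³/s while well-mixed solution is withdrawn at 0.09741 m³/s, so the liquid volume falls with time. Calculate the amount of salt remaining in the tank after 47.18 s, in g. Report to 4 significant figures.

7.863 g

Total volume: dV/dt = Q_in − Q_out = -0.0286500 m³/s, so V(t) = 2.846 − 0.0286500 t and V(47.18) = 1.49429 m³.
Solute balance: dm/dt = 0 − Q_out C = −Q_out m/V(t).
dm/m = −Q_out dt/(V₀ − 0.0286500 t); integrating gives ln(m/m₀) = −(Q_out/(Q_in−Q_out)) ln(V/V₀).
m = m₀ (V₀/V)^(Q_out/(Q_in−Q_out)) = 70.29 × (2.846/1.49429)^(-3.40000) = 7.86279 g.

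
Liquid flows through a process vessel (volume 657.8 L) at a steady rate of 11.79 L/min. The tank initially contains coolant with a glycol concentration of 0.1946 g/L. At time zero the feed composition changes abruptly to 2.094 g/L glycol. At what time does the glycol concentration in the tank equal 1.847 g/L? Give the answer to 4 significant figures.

Species balance: V dC/dt = Q(C_in − C) ⇒ τ = V/Q = 55.7930 min.
C(t) = C_in + (C₀ − C_in) e^(−t/τ). Set C = 1.847 and solve for t:
e^(−t/τ) = (C − C_in)/(C₀ − C_in) = (1.847 − 2.094)/(0.1946 − 2.094) = 0.130041
t = −τ ln(…) = 55.7930 × 2.03990 = 113.813 min.

113.8 min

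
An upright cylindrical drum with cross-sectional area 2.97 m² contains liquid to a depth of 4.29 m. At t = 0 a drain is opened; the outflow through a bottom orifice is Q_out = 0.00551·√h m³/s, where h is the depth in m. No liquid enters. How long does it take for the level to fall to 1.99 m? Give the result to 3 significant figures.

712 s

A dh/dt = −Q_out = −0.00551 √h.
Separate and integrate: 2(√h − √h₀) = −(0.00551/A) t.
t = 2A(√h₀ − √h)/0.00551 = 2·2.97·(√4.29 − √1.99)/0.00551
  = 5.9400 × (2.0712 − 1.4107) / 0.00551 = 712.11 s.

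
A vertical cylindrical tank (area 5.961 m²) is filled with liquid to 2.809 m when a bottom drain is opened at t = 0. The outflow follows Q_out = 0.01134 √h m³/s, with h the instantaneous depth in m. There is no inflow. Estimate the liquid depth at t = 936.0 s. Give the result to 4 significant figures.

0.6173 m

With no inflow, A dh/dt = −0.01134 √h.
∫ h^(−1/2) dh = −(0.01134/A) ∫ dt, giving 2√h = 2√h₀ − (0.01134/A) t.
√h = √2.809 − 0.01134·936.0/(2·5.961) = 1.67601 − 0.890307 = 0.785700.
h = 0.785700² = 0.617325 m.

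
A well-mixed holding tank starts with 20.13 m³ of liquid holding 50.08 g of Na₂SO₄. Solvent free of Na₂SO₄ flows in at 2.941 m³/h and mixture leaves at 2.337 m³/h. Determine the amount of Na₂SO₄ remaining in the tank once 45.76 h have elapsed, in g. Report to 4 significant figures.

1.768 g

Let m(t) be the amount of Na₂SO₄. Volume: V(t) = V₀ + (Q_in − Q_out) t = 20.13 + 0.604000 t; V(45.76) = 47.7690 m³.
Solute balance: dm/dt = 0 − Q_out C = −Q_out m/V(t).
Separate: dm/m = −Q_out dt/V(t) ⇒ ln(m/m₀) = −(Q_out/(Q_in−Q_out)) ln(V/V₀).
m = m₀ (V₀/V)^(Q_out/(Q_in−Q_out)) = 50.08 × (20.13/47.7690)^(3.86921) = 1.76824 g.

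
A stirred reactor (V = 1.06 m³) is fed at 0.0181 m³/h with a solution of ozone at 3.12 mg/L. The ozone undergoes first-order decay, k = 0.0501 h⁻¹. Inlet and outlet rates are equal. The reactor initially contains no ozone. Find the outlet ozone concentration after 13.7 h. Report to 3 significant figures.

0.477 mg/L

Species balance: V dC/dt = Q C_in − Q C − k V C.
dC/dt = (Q/V) C_in − (Q/V + k) C; effective rate a = Q/V + k = 0.017075 + 0.0501 = 0.067175 h⁻¹.
C_ss = Q C_in/(Q + kV) = 0.79308 mg/L; C(t) = C_ss + (C₀ − C_ss) e^(−a t).
C(13.7) = 0.79308 + (-0.79308)·e^(−0.067175·13.7) = 0.79308 + (-0.79308)·0.39840 = 0.47712 mg/L.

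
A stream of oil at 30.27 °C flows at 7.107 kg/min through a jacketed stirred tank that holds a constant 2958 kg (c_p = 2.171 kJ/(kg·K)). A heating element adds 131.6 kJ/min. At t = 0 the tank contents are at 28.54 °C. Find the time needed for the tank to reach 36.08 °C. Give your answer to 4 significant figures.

First-law balance (no shaft work): M c_p dT/dt = ṁ c_p (T_in − T) + 131.6.
τ = M/ṁ = 416.209 min; T_ss = T_in + Q̇/(ṁ c_p) = 38.7992 °C.
T(t) = T_ss + (T₀ − T_ss) e^(−t/τ). Set T = 36.08:
e^(−t/τ) = (36.08 − 38.7992)/(28.54 − 38.7992) = 0.265052
t = −416.209 · ln(0.265052) = 552.655 min.

552.7 min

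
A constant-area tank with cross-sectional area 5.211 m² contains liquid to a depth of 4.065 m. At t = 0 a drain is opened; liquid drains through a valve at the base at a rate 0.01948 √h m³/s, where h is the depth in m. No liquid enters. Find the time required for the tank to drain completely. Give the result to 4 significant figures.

1079 s

Accumulation of liquid (constant cross-section A): A dh/dt = −0.01948 √h.
Separate and integrate: 2(√h − √h₀) = −(0.01948/A) t.
Tank is empty when √h = 0: t_empty = 2A√h₀/0.01948.
t_empty = 2·5.211·√4.065/0.01948 = 10.4220·2.01618/0.01948 = 1078.68 s.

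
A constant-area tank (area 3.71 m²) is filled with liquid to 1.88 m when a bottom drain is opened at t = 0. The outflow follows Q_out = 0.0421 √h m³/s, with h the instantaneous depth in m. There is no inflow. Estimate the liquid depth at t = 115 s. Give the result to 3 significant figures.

With no inflow, A dh/dt = −0.0421 √h.
∫ h^(−1/2) dh = −(0.0421/A) ∫ dt, giving 2√h = 2√h₀ − (0.0421/A) t.
√h = √1.88 − 0.0421·115/(2·3.71) = 1.3711 − 0.65249 = 0.71864.
h = 0.71864² = 0.51644 m.

0.516 m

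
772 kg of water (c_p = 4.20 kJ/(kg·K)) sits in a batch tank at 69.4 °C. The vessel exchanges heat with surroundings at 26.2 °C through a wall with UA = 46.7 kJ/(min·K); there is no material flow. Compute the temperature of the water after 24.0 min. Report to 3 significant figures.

56.8 °C

Lumped-capacitance energy balance: M c_p dT/dt = UA(T_amb − T).
dT/dt = (T_ss − T)/τ with T_ss = T_amb = 26.200 °C, τ = M c_p/UA = 772·4.20/46.7 = 69.430 min.
Integrating: T(t) = T_ss + (T₀ − T_ss) e^(−t/τ).
T(24.0) = 26.200 + (43.200)·0.70775 = 56.775 °C.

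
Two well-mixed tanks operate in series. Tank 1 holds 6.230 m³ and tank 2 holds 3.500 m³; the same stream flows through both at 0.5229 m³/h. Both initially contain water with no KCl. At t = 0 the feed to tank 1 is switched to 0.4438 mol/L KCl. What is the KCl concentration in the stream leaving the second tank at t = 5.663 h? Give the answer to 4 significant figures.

0.05832 mol/L

Species balance on tank i: dCᵢ/dt = (Cᵢ₋₁ − Cᵢ)/τᵢ with τᵢ = Vᵢ/Q.
τ₁ = 6.230/0.5229 = 11.9143 h; τ₂ = 3.500/0.5229 = 6.69344 h.
Solving the cascade with C₁(0)=C₂(0)=0 gives C₂(t) = C_in[1 − (τ₁ e^(−t/τ₁) − τ₂ e^(−t/τ₂))/(τ₁ − τ₂)].
At t = 5.663: e^(−t/τ₁) = 0.621692, e^(−t/τ₂) = 0.429106.
C₂ = 0.4438·[1 − (11.9143·0.621692 − 6.69344·0.429106)/(5.22088)] = 0.4438·0.131402 = 0.0583162 mol/L.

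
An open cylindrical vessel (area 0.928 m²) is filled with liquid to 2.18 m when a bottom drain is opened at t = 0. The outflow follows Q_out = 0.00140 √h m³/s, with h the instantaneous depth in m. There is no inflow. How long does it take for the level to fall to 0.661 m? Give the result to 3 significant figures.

With no inflow, A dh/dt = −0.00140 √h.
∫ h^(−1/2) dh = −(0.00140/A) ∫ dt, giving 2√h = 2√h₀ − (0.00140/A) t.
t = 2A(√h₀ − √h)/0.00140 = 2·0.928·(√2.18 − √0.661)/0.00140
  = 1.8560 × (1.4765 − 0.81302) / 0.00140 = 879.56 s.

880 s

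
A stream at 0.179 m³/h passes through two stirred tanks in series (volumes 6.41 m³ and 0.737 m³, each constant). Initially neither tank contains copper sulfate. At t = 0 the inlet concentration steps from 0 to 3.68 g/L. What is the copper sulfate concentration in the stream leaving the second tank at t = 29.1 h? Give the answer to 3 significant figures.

1.84 g/L

Time constants: τᵢ = Vᵢ/Q for each well-mixed tank.
τ₁ = 6.41/0.179 = 35.810 h; τ₂ = 0.737/0.179 = 4.1173 h.
Tank 1: C₁ = C_in(1 − e^(−t/τ₁)). Tank 2 (τ₁ ≠ τ₂): C₂ = C_in[1 − (τ₁ e^(−t/τ₁) − τ₂ e^(−t/τ₂))/(τ₁ − τ₂)].
At t = 29.1: e^(−t/τ₁) = 0.44369, e^(−t/τ₂) = 0.00085218.
C₂ = 3.68·[1 − (35.810·0.44369 − 4.1173·0.00085218)/(31.693)] = 3.68·0.49878 = 1.8355 g/L.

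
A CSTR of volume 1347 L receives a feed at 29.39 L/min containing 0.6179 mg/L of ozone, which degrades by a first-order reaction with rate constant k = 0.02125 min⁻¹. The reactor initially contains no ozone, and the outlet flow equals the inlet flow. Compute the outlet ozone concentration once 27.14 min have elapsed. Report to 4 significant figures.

0.2158 mg/L

V dC/dt = Q(C_in − C) − k V C.
This is linear with rate a = Q/V + k = 0.0430689 min⁻¹.
C_ss = Q C_in/(Q + kV) = 0.313031 mg/L; C(t) = C_ss + (C₀ − C_ss) e^(−a t).
C(27.14) = 0.313031 + (-0.313031)·e^(−0.0430689·27.14) = 0.313031 + (-0.313031)·0.310712 = 0.215768 mg/L.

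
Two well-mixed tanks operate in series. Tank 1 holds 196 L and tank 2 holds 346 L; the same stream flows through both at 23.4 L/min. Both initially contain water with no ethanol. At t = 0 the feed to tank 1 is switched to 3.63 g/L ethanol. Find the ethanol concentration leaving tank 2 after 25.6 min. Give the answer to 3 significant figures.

Time constants: τᵢ = Vᵢ/Q for each well-mixed tank.
τ₁ = 196/23.4 = 8.3761 min; τ₂ = 346/23.4 = 14.786 min.
Solving the cascade with C₁(0)=C₂(0)=0 gives C₂(t) = C_in[1 − (τ₁ e^(−t/τ₁) − τ₂ e^(−t/τ₂))/(τ₁ − τ₂)].
At t = 25.6: e^(−t/τ₁) = 0.047060, e^(−t/τ₂) = 0.17705.
C₂ = 3.63·[1 − (8.3761·0.047060 − 14.786·0.17705)/(-6.4103)] = 3.63·0.65310 = 2.3708 g/L.

2.37 g/L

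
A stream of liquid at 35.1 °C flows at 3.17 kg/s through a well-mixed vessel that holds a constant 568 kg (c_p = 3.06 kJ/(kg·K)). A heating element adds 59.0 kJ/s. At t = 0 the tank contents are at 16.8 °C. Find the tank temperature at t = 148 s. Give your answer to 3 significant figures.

30.5 °C

Energy balance: M c_p dT/dt = ṁ c_p (T_in − T) + 59.0.
Rearrange: dT/dt = (T_ss − T)/τ with τ = M/ṁ = 179.18 s and T_ss = T_in + Q̇/(ṁ c_p) = 41.182 °C.
Integrating: T(t) = T_ss + (T₀ − T_ss) e^(−t/τ).
T(148) = 41.182 + (-24.382)·e^(−148/179.18) = 41.182 + (-24.382)·0.43780 = 30.508 °C.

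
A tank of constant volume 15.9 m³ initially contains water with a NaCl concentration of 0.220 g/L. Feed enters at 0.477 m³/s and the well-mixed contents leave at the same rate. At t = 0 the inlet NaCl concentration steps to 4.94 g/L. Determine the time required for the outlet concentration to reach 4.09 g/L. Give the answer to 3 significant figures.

57.1 s

Species balance: V dC/dt = Q(C_in − C) ⇒ τ = V/Q = 33.333 s.
C(t) = C_in + (C₀ − C_in) e^(−t/τ). Set C = 4.09 and solve for t:
e^(−t/τ) = (C − C_in)/(C₀ − C_in) = (4.09 − 4.94)/(0.220 − 4.94) = 0.18008
t = −τ ln(…) = 33.333 × 1.7143 = 57.144 s.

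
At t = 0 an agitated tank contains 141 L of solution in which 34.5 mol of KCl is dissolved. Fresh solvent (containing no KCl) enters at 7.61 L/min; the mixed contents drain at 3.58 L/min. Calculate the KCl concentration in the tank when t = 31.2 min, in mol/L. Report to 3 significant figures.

0.0734 mol/L

Let m(t) be the amount of KCl. Volume: V(t) = V₀ + (Q_in − Q_out) t = 141 + 4.0300 t; V(31.2) = 266.74 L.
Species balance (pure solvent in): dm/dt = −Q_out · m/V(t).
dm/m = −Q_out dt/(V₀ + 4.0300 t); integrating gives ln(m/m₀) = −(Q_out/(Q_in−Q_out)) ln(V/V₀).
m = m₀ (V₀/V)^(Q_out/(Q_in−Q_out)) = 34.5 × (141/266.74)^(0.88834) = 19.583 mol.
C = m/V = 19.583/266.74 = 0.073416 mol/L.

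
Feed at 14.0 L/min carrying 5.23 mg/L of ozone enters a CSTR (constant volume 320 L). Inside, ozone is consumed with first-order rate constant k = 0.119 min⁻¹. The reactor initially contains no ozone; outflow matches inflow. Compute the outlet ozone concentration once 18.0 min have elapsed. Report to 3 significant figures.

V dC/dt = Q(C_in − C) − k V C.
This is linear with rate a = Q/V + k = 0.16275 min⁻¹.
C_ss = Q C_in/(Q + kV) = 1.4059 mg/L; C(t) = C_ss + (C₀ − C_ss) e^(−a t).
C(18.0) = 1.4059 + (-1.4059)·e^(−0.16275·18.0) = 1.4059 + (-1.4059)·0.053424 = 1.3308 mg/L.

1.33 mg/L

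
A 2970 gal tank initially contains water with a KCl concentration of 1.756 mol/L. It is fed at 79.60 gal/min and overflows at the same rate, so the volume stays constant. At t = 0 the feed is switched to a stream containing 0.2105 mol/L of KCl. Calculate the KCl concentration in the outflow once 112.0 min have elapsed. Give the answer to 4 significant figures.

Accumulation = in − out for the solute gives V dC/dt = Q(C_in − C).
So dC/dt = (C_in − C)/τ with τ = V/Q = 2970/79.60 = 37.3116 min.
Solution: C(t) = C_in + (C₀ − C_in) e^(−t/τ).
C(112.0) = 0.2105 + (1.756 − 0.2105)·e^(−112.0/37.3116) = 0.2105 + (1.54550)·0.0497000 = 0.287311 mol/L.

0.2873 mol/L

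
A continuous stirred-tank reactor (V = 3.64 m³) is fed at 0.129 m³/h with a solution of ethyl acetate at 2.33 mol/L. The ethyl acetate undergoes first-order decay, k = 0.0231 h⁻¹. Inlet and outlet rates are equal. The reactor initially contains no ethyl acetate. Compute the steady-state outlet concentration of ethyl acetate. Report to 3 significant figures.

1.41 mol/L

Species balance: V dC/dt = Q C_in − Q C − k V C.
At steady state: 0 = Q C_in − (Q + kV) C_ss, so C_ss = Q C_in/(Q + kV).
C_ss = 0.129·2.33/(0.129 + 0.0231·3.64) = 0.30057/0.21308 = 1.4106 mol/L.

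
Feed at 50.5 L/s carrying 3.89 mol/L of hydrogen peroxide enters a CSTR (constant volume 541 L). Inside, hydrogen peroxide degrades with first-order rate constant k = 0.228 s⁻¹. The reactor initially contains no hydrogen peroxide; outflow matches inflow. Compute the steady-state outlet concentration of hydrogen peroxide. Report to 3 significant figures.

Species balance: V dC/dt = Q C_in − Q C − k V C.
At steady state: 0 = Q C_in − (Q + kV) C_ss, so C_ss = Q C_in/(Q + kV).
C_ss = 50.5·3.89/(50.5 + 0.228·541) = 196.44/173.85 = 1.1300 mol/L.

1.13 mol/L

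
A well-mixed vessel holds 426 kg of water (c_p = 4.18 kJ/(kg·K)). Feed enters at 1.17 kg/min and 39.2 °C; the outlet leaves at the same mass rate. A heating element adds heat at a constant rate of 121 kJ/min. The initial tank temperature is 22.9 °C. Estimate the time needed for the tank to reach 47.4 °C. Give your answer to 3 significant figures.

M c_p dT/dt = ṁ c_p (T_in − T) + Q̇.
τ = M/ṁ = 364.10 min; T_ss = T_in + Q̇/(ṁ c_p) = 63.941 °C.
T(t) = T_ss + (T₀ − T_ss) e^(−t/τ). Set T = 47.4:
e^(−t/τ) = (47.4 − 63.941)/(22.9 − 63.941) = 0.40304
t = −364.10 · ln(0.40304) = 330.87 min.

331 min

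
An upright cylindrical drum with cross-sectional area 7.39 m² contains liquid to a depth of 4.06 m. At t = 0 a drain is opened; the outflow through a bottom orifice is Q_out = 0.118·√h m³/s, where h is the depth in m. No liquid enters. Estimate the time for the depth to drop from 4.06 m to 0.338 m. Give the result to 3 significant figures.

A dh/dt = −Q_out = −0.118 √h.
This is separable: 2 d(√h)/dt = −0.118/A, so √h = √h₀ − (0.118/(2A)) t.
t = 2A(√h₀ − √h)/0.118 = 2·7.39·(√4.06 − √0.338)/0.118
  = 14.780 × (2.0149 − 0.58138) / 0.118 = 179.56 s.

180 s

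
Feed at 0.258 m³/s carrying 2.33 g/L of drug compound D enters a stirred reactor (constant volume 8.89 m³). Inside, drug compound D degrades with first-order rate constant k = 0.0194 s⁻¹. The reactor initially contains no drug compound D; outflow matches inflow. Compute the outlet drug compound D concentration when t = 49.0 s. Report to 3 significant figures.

V dC/dt = Q(C_in − C) − k V C.
dC/dt = (Q/V) C_in − (Q/V + k) C; effective rate a = Q/V + k = 0.029021 + 0.0194 = 0.048421 s⁻¹.
C_ss = Q C_in/(Q + kV) = 1.3965 g/L; C(t) = C_ss + (C₀ − C_ss) e^(−a t).
C(49.0) = 1.3965 + (-1.3965)·e^(−0.048421·49.0) = 1.3965 + (-1.3965)·0.093234 = 1.2663 g/L.

1.27 g/L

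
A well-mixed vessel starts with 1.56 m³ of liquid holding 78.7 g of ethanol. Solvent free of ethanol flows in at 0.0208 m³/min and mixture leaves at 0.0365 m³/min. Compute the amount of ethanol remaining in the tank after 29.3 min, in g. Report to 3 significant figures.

Let m(t) be the amount of ethanol. Volume: V(t) = V₀ + (Q_in − Q_out) t = 1.56 − 0.015700 t; V(29.3) = 1.1000 m³.
Species balance (pure solvent in): dm/dt = −Q_out · m/V(t).
Separate: dm/m = −Q_out dt/V(t) ⇒ ln(m/m₀) = −(Q_out/(Q_in−Q_out)) ln(V/V₀).
m = m₀ (V₀/V)^(Q_out/(Q_in−Q_out)) = 78.7 × (1.56/1.1000)^(-2.3248) = 34.931 g.

34.9 g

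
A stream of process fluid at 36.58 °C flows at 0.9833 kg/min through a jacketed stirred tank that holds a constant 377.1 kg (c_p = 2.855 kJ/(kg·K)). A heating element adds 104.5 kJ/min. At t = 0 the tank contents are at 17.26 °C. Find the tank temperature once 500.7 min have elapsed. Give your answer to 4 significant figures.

M c_p dT/dt = ṁ c_p (T_in − T) + Q̇.
Rearrange: dT/dt = (T_ss − T)/τ with τ = M/ṁ = 383.505 min and T_ss = T_in + Q̇/(ṁ c_p) = 73.8041 °C.
This is linear first-order; T(t) = T_ss + (T₀ − T_ss) e^(−t/τ).
T(500.7) = 73.8041 + (-56.5441)·e^(−500.7/383.505) = 73.8041 + (-56.5441)·0.271012 = 58.4799 °C.

58.48 °C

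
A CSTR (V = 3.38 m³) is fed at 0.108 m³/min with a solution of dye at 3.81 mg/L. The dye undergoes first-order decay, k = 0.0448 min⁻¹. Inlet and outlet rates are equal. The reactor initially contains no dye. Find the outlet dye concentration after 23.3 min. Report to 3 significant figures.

Species balance: V dC/dt = Q C_in − Q C − k V C.
This is linear with rate a = Q/V + k = 0.076753 min⁻¹.
C_ss = Q C_in/(Q + kV) = 1.5861 mg/L; C(t) = C_ss + (C₀ − C_ss) e^(−a t).
C(23.3) = 1.5861 + (-1.5861)·e^(−0.076753·23.3) = 1.5861 + (-1.5861)·0.16724 = 1.3209 mg/L.

1.32 mg/L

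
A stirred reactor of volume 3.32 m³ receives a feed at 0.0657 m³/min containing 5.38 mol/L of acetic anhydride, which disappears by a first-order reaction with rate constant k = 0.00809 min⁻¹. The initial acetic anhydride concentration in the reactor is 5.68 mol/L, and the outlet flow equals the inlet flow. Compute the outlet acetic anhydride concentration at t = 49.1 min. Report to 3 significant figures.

4.29 mol/L

Species balance: V dC/dt = Q C_in − Q C − k V C.
This is linear with rate a = Q/V + k = 0.027879 min⁻¹.
C_ss = Q C_in/(Q + kV) = 3.8188 mol/L; C(t) = C_ss + (C₀ − C_ss) e^(−a t).
C(49.1) = 3.8188 + (1.8612)·e^(−0.027879·49.1) = 3.8188 + (1.8612)·0.25440 = 4.2923 mol/L.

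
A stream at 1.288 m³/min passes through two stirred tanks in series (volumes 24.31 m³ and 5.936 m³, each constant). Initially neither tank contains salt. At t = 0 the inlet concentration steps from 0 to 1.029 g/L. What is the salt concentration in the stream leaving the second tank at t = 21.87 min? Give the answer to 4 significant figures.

0.6046 g/L

Species balance on tank i: dCᵢ/dt = (Cᵢ₋₁ − Cᵢ)/τᵢ with τᵢ = Vᵢ/Q.
τ₁ = 24.31/1.288 = 18.8742 min; τ₂ = 5.936/1.288 = 4.60870 min.
Solving the cascade with C₁(0)=C₂(0)=0 gives C₂(t) = C_in[1 − (τ₁ e^(−t/τ₁) − τ₂ e^(−t/τ₂))/(τ₁ − τ₂)].
At t = 21.87: e^(−t/τ₁) = 0.313887, e^(−t/τ₂) = 0.00869178.
C₂ = 1.029·[1 − (18.8742·0.313887 − 4.60870·0.00869178)/(14.2655)] = 1.029·0.587515 = 0.604553 g/L.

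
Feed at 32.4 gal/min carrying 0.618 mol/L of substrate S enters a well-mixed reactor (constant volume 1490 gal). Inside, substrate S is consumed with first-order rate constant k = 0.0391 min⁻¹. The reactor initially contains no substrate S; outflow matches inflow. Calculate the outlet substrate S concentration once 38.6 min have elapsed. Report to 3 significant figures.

0.200 mol/L

Species balance: V dC/dt = Q C_in − Q C − k V C.
dC/dt = (Q/V) C_in − (Q/V + k) C; effective rate a = Q/V + k = 0.021745 + 0.0391 = 0.060845 min⁻¹.
C_ss = Q C_in/(Q + kV) = 0.22086 mol/L; C(t) = C_ss + (C₀ − C_ss) e^(−a t).
C(38.6) = 0.22086 + (-0.22086)·e^(−0.060845·38.6) = 0.22086 + (-0.22086)·0.095501 = 0.19977 mol/L.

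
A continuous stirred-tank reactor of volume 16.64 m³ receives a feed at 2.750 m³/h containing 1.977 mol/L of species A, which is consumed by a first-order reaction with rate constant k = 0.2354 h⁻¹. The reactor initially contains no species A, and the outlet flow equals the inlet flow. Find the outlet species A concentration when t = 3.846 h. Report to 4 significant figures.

0.6408 mol/L

Species balance: V dC/dt = Q C_in − Q C − k V C.
This is linear with rate a = Q/V + k = 0.400664 h⁻¹.
C_ss = Q C_in/(Q + kV) = 0.815465 mol/L; C(t) = C_ss + (C₀ − C_ss) e^(−a t).
C(3.846) = 0.815465 + (-0.815465)·e^(−0.400664·3.846) = 0.815465 + (-0.815465)·0.214176 = 0.640812 mol/L.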